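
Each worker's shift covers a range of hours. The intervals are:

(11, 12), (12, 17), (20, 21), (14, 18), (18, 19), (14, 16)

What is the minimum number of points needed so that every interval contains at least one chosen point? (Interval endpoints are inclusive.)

By right end: [11,12]  [14,16]  [12,17]  [14,18]  [18,19]  [20,21]
[11,12] uncovered → point at 12; [14,16] uncovered → point at 16; [18,19] uncovered → point at 19; [20,21] uncovered → point at 21.
Points: 12, 16, 19, 21 (4 total).

4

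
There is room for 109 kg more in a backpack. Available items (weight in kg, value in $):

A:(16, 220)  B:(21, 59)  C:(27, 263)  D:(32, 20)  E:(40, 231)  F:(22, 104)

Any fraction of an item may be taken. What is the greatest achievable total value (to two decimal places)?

Greedy by value/weight ratio, highest first.
Ratios (sorted): A 13.75, C 9.74, E 5.78, F 4.73, B 2.81, D 0.62
take A (16 @ 220); take C (27 @ 263); take E (40 @ 231); take F (22 @ 104); take 4/21 of B → 11.24. Capacity used 109/109.
Total value = 829.24

829.24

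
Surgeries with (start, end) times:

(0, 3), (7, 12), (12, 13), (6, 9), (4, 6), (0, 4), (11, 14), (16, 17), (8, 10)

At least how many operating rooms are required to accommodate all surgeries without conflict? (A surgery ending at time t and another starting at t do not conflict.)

starts: [0, 0, 4, 6, 7, 8, 11, 12, 16]
ends:   [3, 4, 6, 9, 10, 12, 13, 14, 17]
s0→1 s0→2 e3→1 e4→0 s4→1 e6→0 s6→1 s7→2 s8→3  — peak 3.

3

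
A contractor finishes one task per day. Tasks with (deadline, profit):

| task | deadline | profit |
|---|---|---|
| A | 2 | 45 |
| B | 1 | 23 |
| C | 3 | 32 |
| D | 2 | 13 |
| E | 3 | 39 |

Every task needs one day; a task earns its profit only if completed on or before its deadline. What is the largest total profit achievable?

116

By profit: A(d2,45), E(d3,39), C(d3,32), B(d1,23), D(d2,13)
A→slot 2; E→slot 3; C→slot 1; B skipped; D skipped.
Profit = 32 + 45 + 39 = 116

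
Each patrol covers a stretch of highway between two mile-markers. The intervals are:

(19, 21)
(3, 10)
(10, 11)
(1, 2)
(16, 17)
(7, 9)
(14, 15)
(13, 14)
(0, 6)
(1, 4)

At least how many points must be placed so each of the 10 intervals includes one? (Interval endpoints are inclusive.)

6

Process intervals by earliest right end; each time one isn't hit yet, stab at its right endpoint.
By right end: [1,2]  [1,4]  [0,6]  [7,9]  [3,10]  [10,11]  [13,14]  [14,15]  [16,17]  [19,21]
[1,2] uncovered → point at 2; [7,9] uncovered → point at 9; [10,11] uncovered → point at 11; [13,14] uncovered → point at 14; [16,17] uncovered → point at 17; [19,21] uncovered → point at 21.
Points: 2, 9, 11, 14, 17, 21 (6 total).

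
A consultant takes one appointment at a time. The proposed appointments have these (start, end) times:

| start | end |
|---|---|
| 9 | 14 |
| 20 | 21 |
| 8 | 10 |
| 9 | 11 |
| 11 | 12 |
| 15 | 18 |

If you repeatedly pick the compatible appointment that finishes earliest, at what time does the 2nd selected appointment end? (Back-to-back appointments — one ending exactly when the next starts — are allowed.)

By end time: (8,10), (9,11), (11,12), (9,14), (15,18), (20,21).
Pick (8,10); next start ≥ 10 → (11,12); next start ≥ 12 → (15,18); next start ≥ 18 → (20,21).
Selected: (8,10) (11,12) (15,18) (20,21)

12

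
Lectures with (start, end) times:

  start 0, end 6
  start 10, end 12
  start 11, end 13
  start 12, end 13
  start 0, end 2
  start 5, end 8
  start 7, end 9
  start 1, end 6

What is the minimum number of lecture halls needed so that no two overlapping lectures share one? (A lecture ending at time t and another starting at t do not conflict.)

3

The answer is the maximum number of intervals overlapping at any instant.
starts: [0, 0, 1, 5, 7, 10, 11, 12]
ends:   [2, 6, 6, 8, 9, 12, 13, 13]
s0→1 s0→2 s1→3  — peak 3.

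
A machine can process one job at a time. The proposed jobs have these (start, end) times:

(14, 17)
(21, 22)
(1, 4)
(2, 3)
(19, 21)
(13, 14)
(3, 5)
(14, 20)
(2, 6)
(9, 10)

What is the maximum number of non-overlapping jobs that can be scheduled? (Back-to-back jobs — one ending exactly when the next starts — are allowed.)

Greedy by earliest finish: after sorting by end time, pick each interval compatible with the last pick.
By end time: (2,3), (1,4), (3,5), (2,6), (9,10), (13,14), (14,17), (14,20), (19,21), (21,22).
Pick (2,3); next start ≥ 3 → (3,5); next start ≥ 5 → (9,10); next start ≥ 10 → (13,14); next start ≥ 14 → (14,17); next start ≥ 17 → (19,21); next start ≥ 21 → (21,22).
Selected 7 jobs.

7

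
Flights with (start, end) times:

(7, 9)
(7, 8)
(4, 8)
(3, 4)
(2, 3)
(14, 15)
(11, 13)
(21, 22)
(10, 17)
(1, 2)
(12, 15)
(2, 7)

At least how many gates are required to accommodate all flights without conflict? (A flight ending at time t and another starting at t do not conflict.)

3

Events (time:±→running): 1:+→1 2:-→0 2:+→1 2:+→2 3:-→1 3:+→2 4:-→1 4:+→2 7:-→1 7:+→2 7:+→3 … peak 3.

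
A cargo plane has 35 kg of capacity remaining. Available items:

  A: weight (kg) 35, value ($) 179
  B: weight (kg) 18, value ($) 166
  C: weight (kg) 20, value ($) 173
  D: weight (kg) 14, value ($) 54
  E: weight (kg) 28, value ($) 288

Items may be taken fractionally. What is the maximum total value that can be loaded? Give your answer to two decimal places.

Sort by value per unit weight and fill in that order.
Ratios (sorted): E 10.29, B 9.22, C 8.65, A 5.11, D 3.86
take E (28 @ 288); take 7/18 of B → 64.56. Capacity used 35/35.
Total value = 352.56

352.56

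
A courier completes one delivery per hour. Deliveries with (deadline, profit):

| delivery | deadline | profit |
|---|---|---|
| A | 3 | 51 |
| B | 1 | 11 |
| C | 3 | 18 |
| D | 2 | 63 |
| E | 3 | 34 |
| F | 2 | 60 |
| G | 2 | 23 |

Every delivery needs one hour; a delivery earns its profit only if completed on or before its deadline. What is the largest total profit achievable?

Take jobs in profit order; each goes to the latest open slot no later than its deadline.
Profit order: D=63 F=60 A=51 E=34 G=23 C=18 B=11
Assign: D→slot 2, F→slot 1, A→slot 3, E skipped, G skipped, C skipped, B skipped.
Slots: [1:F] [2:D] [3:A]
Profit = 60 + 63 + 51 = 174

174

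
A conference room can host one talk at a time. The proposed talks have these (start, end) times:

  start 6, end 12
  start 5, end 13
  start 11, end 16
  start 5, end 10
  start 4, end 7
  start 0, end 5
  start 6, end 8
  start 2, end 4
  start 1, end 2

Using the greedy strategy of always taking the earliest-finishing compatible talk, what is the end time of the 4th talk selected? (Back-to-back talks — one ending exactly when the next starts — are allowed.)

16

Order by finish time; keep every interval that doesn't clash with the previous kept one.
Sorted by end: (1,2)  (2,4)  (0,5)  (4,7)  (6,8)  (5,10)  (6,12)  (5,13)  (11,16)
take (1,2); take (2,4); take (4,7); skip (6,8); skip (5,10); skip (6,12); take (11,16).
Selected: (1,2) (2,4) (4,7) (11,16)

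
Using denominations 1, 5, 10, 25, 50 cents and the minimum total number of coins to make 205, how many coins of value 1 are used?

0

205 − 4×50→5 − 1×5→0
Count of 1: 0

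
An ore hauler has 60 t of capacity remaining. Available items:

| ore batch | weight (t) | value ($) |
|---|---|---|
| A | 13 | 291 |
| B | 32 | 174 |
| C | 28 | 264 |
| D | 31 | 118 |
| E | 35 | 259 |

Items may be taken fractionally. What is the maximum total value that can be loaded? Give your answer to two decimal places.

Ratios (sorted): A 22.38, C 9.43, E 7.40, B 5.44, D 3.81
take A (13 @ 291); take C (28 @ 264); take 19/35 of E → 140.60. Capacity used 60/60.
Total value = 695.60

695.60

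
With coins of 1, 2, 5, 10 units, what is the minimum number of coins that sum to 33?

5

33 − 3×10→3 − 1×2→1 − 1×1→0
Total coins = 3 + 1 + 1 = 5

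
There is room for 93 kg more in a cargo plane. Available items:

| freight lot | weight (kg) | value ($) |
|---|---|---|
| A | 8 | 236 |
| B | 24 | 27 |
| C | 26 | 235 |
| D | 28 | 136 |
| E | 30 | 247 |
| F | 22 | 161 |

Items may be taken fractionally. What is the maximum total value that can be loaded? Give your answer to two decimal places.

913.00

Sort by value per unit weight and fill in that order.
Ratios (sorted): A 29.50, C 9.04, E 8.23, F 7.32, D 4.86, B 1.12
take A (8 @ 236); take C (26 @ 235); take E (30 @ 247); take F (22 @ 161); take 7/28 of D → 34.00. Capacity used 93/93.
Total value = 913.00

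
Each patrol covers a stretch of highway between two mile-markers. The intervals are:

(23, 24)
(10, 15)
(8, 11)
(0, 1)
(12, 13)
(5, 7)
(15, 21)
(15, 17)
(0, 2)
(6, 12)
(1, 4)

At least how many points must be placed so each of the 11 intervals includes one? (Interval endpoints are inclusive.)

6

Sort by right endpoint; whenever an interval is uncovered, place a point at its right end.
By right end: [0,1]  [0,2]  [1,4]  [5,7]  [8,11]  [6,12]  [12,13]  [10,15]  [15,17]  [15,21]  [23,24]
[0,1] uncovered → point at 1; [5,7] uncovered → point at 7; [8,11] uncovered → point at 11; [12,13] uncovered → point at 13; [15,17] uncovered → point at 17; [23,24] uncovered → point at 24.
Points: 1, 7, 11, 13, 17, 24 (6 total).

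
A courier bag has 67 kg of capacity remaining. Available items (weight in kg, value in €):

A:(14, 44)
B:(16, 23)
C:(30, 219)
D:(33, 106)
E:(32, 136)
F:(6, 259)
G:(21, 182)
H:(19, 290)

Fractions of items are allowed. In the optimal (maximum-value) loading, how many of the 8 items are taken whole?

Ratios (sorted): F 43.17, H 15.26, G 8.67, C 7.30, E 4.25, D 3.21, A 3.14, B 1.44
take F (6 @ 259); take H (19 @ 290); take G (21 @ 182); take 21/30 of C → 153.30. Capacity used 67/67.
3 item(s) taken whole; one partial (take 21/30 of C).

3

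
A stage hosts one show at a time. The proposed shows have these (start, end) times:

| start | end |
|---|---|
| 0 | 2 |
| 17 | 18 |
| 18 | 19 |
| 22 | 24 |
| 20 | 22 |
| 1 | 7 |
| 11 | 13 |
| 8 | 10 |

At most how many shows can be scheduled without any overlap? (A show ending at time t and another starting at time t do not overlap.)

Greedy by earliest finish: after sorting by end time, pick each interval compatible with the last pick.
By end time: (0,2), (1,7), (8,10), (11,13), (17,18), (18,19), (20,22), (22,24).
Pick (0,2); next start ≥ 2 → (8,10); next start ≥ 10 → (11,13); next start ≥ 13 → (17,18); next start ≥ 18 → (18,19); next start ≥ 19 → (20,22); next start ≥ 22 → (22,24).
Selected 7 shows.

7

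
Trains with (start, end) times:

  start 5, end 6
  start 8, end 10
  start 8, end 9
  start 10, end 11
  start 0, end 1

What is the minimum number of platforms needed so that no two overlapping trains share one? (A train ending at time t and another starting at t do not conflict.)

The answer is the maximum number of intervals overlapping at any instant.
Events (time:±→running): 0:+→1 1:-→0 5:+→1 6:-→0 8:+→1 8:+→2 … peak 2.

2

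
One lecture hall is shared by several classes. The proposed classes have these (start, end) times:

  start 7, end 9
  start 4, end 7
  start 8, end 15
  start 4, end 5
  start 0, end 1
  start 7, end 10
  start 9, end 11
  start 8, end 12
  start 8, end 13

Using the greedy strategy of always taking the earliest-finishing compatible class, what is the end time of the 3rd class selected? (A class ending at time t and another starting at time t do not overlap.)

9

Sort by end time and greedily take each interval whose start is ≥ the last chosen end.
By end time: (0,1), (4,5), (4,7), (7,9), (7,10), (9,11), (8,12), (8,13), (8,15).
Pick (0,1); next start ≥ 1 → (4,5); next start ≥ 5 → (7,9); next start ≥ 9 → (9,11).
Selected: (0,1) (4,5) (7,9) (9,11)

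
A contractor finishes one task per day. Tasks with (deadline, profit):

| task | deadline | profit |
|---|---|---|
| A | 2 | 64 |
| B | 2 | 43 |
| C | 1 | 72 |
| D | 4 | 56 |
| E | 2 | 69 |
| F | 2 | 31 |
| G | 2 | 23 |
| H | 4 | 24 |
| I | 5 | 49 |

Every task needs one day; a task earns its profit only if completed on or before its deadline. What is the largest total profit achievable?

270

Take jobs in profit order; each goes to the latest open slot no later than its deadline.
By profit: C(d1,72), E(d2,69), A(d2,64), D(d4,56), I(d5,49), B(d2,43), F(d2,31), H(d4,24), G(d2,23)
C→slot 1; E→slot 2; A skipped; D→slot 4; I→slot 5; B skipped; F skipped; H→slot 3; G skipped.
Profit = 72 + 69 + 24 + 56 + 49 = 270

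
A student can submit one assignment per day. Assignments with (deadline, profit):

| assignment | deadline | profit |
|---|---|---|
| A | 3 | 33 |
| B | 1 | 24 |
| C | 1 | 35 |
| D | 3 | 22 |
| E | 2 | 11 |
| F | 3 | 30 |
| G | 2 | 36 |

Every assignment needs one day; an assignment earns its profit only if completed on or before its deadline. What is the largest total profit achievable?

104

By profit: G(d2,36), C(d1,35), A(d3,33), F(d3,30), B(d1,24), D(d3,22), E(d2,11)
G→slot 2; C→slot 1; A→slot 3; F skipped; B skipped; D skipped; E skipped.
Profit = 35 + 36 + 33 = 104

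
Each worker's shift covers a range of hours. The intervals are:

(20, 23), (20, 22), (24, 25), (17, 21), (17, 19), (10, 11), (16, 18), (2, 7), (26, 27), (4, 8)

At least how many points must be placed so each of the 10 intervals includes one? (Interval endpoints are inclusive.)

6

Sort by right endpoint; whenever an interval is uncovered, place a point at its right end.
Sorted: [2,7] [4,8] [10,11] [16,18] [17,19] [17,21] [20,22] [20,23] [24,25] [26,27]
{[2,7],[4,8]} hit by 7; {[10,11]} hit by 11; {[16,18],[17,19],[17,21]} hit by 18; {[20,22],[20,23]} hit by 22; {[24,25]} hit by 25; {[26,27]} hit by 27.
Points: 7, 11, 18, 22, 25, 27 (6 total).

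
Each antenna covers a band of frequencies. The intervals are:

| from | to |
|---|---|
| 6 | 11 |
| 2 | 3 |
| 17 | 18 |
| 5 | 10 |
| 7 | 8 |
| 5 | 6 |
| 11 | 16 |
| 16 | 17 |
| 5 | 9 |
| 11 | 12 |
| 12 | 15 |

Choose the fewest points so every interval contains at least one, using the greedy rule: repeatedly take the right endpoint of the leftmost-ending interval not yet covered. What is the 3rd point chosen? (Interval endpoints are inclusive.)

Sort by right endpoint; whenever an interval is uncovered, place a point at its right end.
By right end: [2,3]  [5,6]  [7,8]  [5,9]  [5,10]  [6,11]  [11,12]  [12,15]  [11,16]  [16,17]  [17,18]
[2,3] uncovered → point at 3; [5,6] uncovered → point at 6; [7,8] uncovered → point at 8; [11,12] uncovered → point at 12; [16,17] uncovered → point at 17.
Points: 3, 6, 8, 12, 17 (5 total).

8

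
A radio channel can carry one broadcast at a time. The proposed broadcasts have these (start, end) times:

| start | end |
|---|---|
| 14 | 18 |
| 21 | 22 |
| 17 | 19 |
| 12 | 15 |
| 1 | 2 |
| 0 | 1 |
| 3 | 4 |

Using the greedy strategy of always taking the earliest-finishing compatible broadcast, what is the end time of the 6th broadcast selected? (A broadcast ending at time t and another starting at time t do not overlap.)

Order by finish time; keep every interval that doesn't clash with the previous kept one.
By end time: (0,1), (1,2), (3,4), (12,15), (14,18), (17,19), (21,22).
Pick (0,1); next start ≥ 1 → (1,2); next start ≥ 2 → (3,4); next start ≥ 4 → (12,15); next start ≥ 15 → (17,19); next start ≥ 19 → (21,22).
Selected: (0,1) (1,2) (3,4) (12,15) (17,19) (21,22)

22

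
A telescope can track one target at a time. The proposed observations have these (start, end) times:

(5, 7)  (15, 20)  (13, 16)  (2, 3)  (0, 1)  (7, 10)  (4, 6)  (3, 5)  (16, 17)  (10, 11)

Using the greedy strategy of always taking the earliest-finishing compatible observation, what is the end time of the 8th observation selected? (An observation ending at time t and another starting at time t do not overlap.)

17

Sorted by end: (0,1)  (2,3)  (3,5)  (4,6)  (5,7)  (7,10)  (10,11)  (13,16)  (16,17)  (15,20)
take (0,1); take (2,3); take (3,5); skip (4,6); take (5,7); take (7,10); take (10,11); take (13,16); take (16,17).
Selected: (0,1) (2,3) (3,5) (5,7) (7,10) (10,11) (13,16) (16,17)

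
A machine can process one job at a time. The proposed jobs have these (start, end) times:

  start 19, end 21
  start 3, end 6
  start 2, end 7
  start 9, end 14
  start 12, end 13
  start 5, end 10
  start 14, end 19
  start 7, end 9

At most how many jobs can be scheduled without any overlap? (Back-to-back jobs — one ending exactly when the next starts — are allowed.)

Sorted by end: (3,6)  (2,7)  (7,9)  (5,10)  (12,13)  (9,14)  (14,19)  (19,21)
take (3,6); skip (2,7); take (7,9); take (12,13); take (14,19); take (19,21).
Selected 5 jobs.

5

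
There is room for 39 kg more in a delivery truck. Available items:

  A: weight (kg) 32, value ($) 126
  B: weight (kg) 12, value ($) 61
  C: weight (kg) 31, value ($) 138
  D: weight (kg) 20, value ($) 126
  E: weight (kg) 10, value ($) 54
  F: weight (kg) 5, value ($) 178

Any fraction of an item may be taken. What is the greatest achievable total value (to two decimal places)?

Greedy by value/weight ratio, highest first.
Ratios (sorted): F 35.60, D 6.30, E 5.40, B 5.08, C 4.45, A 3.94
take F (5 @ 178); take D (20 @ 126); take E (10 @ 54); take 4/12 of B → 20.33. Capacity used 39/39.
Total value = 378.33

378.33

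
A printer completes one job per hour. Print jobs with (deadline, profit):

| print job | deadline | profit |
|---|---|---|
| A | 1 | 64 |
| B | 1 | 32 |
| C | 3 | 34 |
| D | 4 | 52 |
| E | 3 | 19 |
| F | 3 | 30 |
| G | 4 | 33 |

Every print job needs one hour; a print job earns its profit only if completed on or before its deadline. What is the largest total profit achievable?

183

Sort by profit descending; place each in the latest free slot ≤ its deadline.
Profit order: A=64 D=52 C=34 G=33 B=32 F=30 E=19
Assign: A→slot 1, D→slot 4, C→slot 3, G→slot 2, B skipped, F skipped, E skipped.
Slots: [1:A] [2:G] [3:C] [4:D]
Profit = 64 + 33 + 34 + 52 = 183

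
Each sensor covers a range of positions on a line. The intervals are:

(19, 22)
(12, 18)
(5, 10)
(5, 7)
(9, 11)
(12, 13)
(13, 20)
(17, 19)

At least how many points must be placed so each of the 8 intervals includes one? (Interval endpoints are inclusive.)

4

Process intervals by earliest right end; each time one isn't hit yet, stab at its right endpoint.
By right end: [5,7]  [5,10]  [9,11]  [12,13]  [12,18]  [17,19]  [13,20]  [19,22]
[5,7] uncovered → point at 7; [9,11] uncovered → point at 11; [12,13] uncovered → point at 13; [17,19] uncovered → point at 19.
Points: 7, 11, 13, 19 (4 total).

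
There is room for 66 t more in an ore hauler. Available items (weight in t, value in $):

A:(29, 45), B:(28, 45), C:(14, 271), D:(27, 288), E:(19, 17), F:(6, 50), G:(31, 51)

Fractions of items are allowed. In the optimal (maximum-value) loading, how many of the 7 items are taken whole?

Order: C (271/14=19.36) > D (288/27=10.67) > F (50/6=8.33) > G (51/31=1.65) > B (45/28=1.61) > A (45/29=1.55) > E (17/19=0.89)
Fill: take C (14 @ 271) → take D (27 @ 288) → take F (6 @ 50) → take 19/31 of G → 31.26; 66/66 used.
3 item(s) taken whole; one partial (take 19/31 of G).

3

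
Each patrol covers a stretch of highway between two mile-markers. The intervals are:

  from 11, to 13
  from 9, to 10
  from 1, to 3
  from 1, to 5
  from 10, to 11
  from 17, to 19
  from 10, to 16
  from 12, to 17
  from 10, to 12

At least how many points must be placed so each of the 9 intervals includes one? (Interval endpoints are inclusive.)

By right end: [1,3]  [1,5]  [9,10]  [10,11]  [10,12]  [11,13]  [10,16]  [12,17]  [17,19]
[1,3] uncovered → point at 3; [9,10] uncovered → point at 10; [11,13] uncovered → point at 13; [17,19] uncovered → point at 19.
Points: 3, 10, 13, 19 (4 total).

4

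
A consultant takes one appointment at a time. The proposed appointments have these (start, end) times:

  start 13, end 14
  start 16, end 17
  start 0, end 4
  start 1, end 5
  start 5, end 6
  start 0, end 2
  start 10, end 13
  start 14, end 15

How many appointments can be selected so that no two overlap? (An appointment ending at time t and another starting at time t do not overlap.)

Sorted by end: (0,2)  (0,4)  (1,5)  (5,6)  (10,13)  (13,14)  (14,15)  (16,17)
take (0,2); skip (0,4); take (5,6); take (10,13); take (13,14); take (14,15); take (16,17).
Selected 6 appointments.

6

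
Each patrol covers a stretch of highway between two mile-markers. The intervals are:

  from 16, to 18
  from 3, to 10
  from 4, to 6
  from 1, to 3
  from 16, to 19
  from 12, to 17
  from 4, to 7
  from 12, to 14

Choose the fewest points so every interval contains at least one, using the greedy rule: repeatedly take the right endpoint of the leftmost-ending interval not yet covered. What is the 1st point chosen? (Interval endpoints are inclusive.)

Sorted: [1,3] [4,6] [4,7] [3,10] [12,14] [12,17] [16,18] [16,19]
{[1,3]} hit by 3; {[4,6],[4,7],[3,10]} hit by 6; {[12,14],[12,17]} hit by 14; {[16,18],[16,19]} hit by 18.
Points: 3, 6, 14, 18 (4 total).

3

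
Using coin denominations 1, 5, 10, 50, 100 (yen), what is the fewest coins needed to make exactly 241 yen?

Greedy: take as many of the largest coin as possible, then repeat with the remainder.
241 − 2×100→41 − 4×10→1 − 1×1→0
Total coins = 2 + 4 + 1 = 7

7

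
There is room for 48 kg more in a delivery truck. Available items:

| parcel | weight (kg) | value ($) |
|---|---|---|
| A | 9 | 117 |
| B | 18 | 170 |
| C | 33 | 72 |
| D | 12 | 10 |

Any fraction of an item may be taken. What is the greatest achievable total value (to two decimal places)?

Sort by value per unit weight and fill in that order.
Ratios (sorted): A 13.00, B 9.44, C 2.18, D 0.83
take A (9 @ 117); take B (18 @ 170); take 21/33 of C → 45.82. Capacity used 48/48.
Total value = 332.82

332.82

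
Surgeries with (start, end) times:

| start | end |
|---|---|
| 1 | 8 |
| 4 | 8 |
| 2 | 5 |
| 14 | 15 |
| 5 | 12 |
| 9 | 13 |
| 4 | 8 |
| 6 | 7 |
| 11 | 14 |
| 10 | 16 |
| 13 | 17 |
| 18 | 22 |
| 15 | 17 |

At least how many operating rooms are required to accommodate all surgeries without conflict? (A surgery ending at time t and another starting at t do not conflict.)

5

starts: [1, 2, 4, 4, 5, 6, 9, 10, 11, 13, 14, 15, 18]
ends:   [5, 7, 8, 8, 8, 12, 13, 14, 15, 16, 17, 17, 22]
s1→1 s2→2 s4→3 s4→4 e5→3 s5→4 s6→5  — peak 5.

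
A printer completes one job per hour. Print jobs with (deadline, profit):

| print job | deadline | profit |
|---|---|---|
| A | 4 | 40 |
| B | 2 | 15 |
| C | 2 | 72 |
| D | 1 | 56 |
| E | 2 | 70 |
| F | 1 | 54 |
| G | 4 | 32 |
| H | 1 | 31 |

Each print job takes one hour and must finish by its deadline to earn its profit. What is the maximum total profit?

214

Sort by profit descending; place each in the latest free slot ≤ its deadline.
Profit order: C=72 E=70 D=56 F=54 A=40 G=32 H=31 B=15
Assign: C→slot 2, E→slot 1, D skipped, F skipped, A→slot 4, G→slot 3, H skipped, B skipped.
Slots: [1:E] [2:C] [3:G] [4:A]
Profit = 70 + 72 + 32 + 40 = 214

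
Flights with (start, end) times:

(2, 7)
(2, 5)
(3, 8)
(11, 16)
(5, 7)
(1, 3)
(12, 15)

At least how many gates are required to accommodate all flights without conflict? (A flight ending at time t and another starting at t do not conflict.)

The answer is the maximum number of intervals overlapping at any instant.
Events (time:±→running): 1:+→1 2:+→2 2:+→3 … peak 3.

3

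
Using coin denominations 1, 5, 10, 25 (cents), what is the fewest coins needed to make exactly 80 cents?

4

Greedy: take as many of the largest coin as possible, then repeat with the remainder.
80 − 3×25→5 − 1×5→0
Total coins = 3 + 1 = 4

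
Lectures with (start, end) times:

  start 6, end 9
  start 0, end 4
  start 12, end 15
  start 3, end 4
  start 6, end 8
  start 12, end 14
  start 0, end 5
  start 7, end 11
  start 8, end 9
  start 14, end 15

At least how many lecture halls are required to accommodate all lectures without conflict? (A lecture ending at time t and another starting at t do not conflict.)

3

starts: [0, 0, 3, 6, 6, 7, 8, 12, 12, 14]
ends:   [4, 4, 5, 8, 9, 9, 11, 14, 15, 15]
s0→1 s0→2 s3→3  — peak 3.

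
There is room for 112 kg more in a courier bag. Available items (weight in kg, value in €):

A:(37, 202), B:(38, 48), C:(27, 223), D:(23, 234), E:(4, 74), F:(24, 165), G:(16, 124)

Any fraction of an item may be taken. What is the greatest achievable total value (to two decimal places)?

Ratios (sorted): E 18.50, D 10.17, C 8.26, G 7.75, F 6.88, A 5.46, B 1.26
take E (4 @ 74); take D (23 @ 234); take C (27 @ 223); take G (16 @ 124); take F (24 @ 165); take 18/37 of A → 98.27. Capacity used 112/112.
Total value = 918.27

918.27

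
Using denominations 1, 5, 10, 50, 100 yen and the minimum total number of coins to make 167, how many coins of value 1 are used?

2

Greedy: take as many of the largest coin as possible, then repeat with the remainder.
167 = 1×100 + 1×50 + 1×10 + 1×5 + 2×1
Count of 1: 2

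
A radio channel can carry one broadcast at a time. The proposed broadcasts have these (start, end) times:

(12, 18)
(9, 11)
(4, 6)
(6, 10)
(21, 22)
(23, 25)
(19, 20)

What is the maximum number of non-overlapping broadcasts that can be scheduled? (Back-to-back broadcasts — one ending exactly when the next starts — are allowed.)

Sort by end time and greedily take each interval whose start is ≥ the last chosen end.
By end time: (4,6), (6,10), (9,11), (12,18), (19,20), (21,22), (23,25).
Pick (4,6); next start ≥ 6 → (6,10); next start ≥ 10 → (12,18); next start ≥ 18 → (19,20); next start ≥ 20 → (21,22); next start ≥ 22 → (23,25).
Selected 6 broadcasts.

6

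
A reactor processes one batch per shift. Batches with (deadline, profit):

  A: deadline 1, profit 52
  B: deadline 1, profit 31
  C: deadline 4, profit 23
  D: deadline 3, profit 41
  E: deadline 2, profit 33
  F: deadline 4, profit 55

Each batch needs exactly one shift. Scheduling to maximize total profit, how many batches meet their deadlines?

Sort by profit descending; place each in the latest free slot ≤ its deadline.
Profit order: F=55 A=52 D=41 E=33 B=31 C=23
Assign: F→slot 4, A→slot 1, D→slot 3, E→slot 2, B skipped, C skipped.
Slots: [1:A] [2:E] [3:D] [4:F]
4 of 6 scheduled.

4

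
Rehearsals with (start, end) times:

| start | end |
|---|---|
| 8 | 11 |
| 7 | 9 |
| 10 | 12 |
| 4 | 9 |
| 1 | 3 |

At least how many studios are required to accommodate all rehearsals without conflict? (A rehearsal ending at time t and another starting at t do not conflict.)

3

The answer is the maximum number of intervals overlapping at any instant.
Events (time:±→running): 1:+→1 3:-→0 4:+→1 7:+→2 8:+→3 … peak 3.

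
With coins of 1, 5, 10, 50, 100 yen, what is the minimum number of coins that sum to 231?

6

Use the largest denomination that fits, subtract, and repeat.
231 = 2×100 + 3×10 + 1×1
Total coins = 2 + 3 + 1 = 6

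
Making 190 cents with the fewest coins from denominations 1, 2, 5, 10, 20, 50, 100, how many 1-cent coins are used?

Greedy: take as many of the largest coin as possible, then repeat with the remainder.
190 − 1×100→90 − 1×50→40 − 2×20→0
Count of 1: 0

0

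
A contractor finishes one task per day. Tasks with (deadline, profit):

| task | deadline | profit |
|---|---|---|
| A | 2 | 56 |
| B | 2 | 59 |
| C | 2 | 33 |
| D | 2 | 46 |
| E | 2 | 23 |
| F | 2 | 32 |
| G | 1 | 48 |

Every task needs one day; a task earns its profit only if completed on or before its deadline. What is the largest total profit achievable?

115

By profit: B(d2,59), A(d2,56), G(d1,48), D(d2,46), C(d2,33), F(d2,32), E(d2,23)
B→slot 2; A→slot 1; G skipped; D skipped; C skipped; F skipped; E skipped.
Profit = 56 + 59 = 115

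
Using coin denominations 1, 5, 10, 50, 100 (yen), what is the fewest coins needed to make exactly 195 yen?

7

Use the largest denomination that fits, subtract, and repeat.
195 = 1×100 + 1×50 + 4×10 + 1×5
Total coins = 1 + 1 + 4 + 1 = 7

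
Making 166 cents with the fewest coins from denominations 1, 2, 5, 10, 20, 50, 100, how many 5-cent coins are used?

166 = 1×100 + 1×50 + 1×10 + 1×5 + 1×1
Count of 5: 1

1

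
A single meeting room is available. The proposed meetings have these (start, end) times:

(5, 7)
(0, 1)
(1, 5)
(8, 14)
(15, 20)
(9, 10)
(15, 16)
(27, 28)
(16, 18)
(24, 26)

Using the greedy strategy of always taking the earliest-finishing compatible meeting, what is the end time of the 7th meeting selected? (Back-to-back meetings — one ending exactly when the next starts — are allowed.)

26

Order by finish time; keep every interval that doesn't clash with the previous kept one.
By end time: (0,1), (1,5), (5,7), (9,10), (8,14), (15,16), (16,18), (15,20), (24,26), (27,28).
Pick (0,1); next start ≥ 1 → (1,5); next start ≥ 5 → (5,7); next start ≥ 7 → (9,10); next start ≥ 10 → (15,16); next start ≥ 16 → (16,18); next start ≥ 18 → (24,26); next start ≥ 26 → (27,28).
Selected: (0,1) (1,5) (5,7) (9,10) (15,16) (16,18) (24,26) (27,28)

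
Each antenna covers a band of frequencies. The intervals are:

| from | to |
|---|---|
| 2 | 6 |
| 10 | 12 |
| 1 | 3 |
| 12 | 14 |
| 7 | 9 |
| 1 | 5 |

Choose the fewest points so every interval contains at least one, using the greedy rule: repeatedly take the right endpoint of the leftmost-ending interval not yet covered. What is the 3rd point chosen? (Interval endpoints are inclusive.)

12

Sort by right endpoint; whenever an interval is uncovered, place a point at its right end.
Sorted: [1,3] [1,5] [2,6] [7,9] [10,12] [12,14]
{[1,3],[1,5],[2,6]} hit by 3; {[7,9]} hit by 9; {[10,12],[12,14]} hit by 12.
Points: 3, 9, 12 (3 total).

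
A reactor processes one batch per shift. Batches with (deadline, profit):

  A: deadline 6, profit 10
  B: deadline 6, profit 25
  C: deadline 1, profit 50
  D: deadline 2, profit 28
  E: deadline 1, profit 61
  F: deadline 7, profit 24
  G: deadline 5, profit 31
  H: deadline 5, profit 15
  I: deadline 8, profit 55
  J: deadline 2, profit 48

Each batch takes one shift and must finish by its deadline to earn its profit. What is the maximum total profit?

269

Take jobs in profit order; each goes to the latest open slot no later than its deadline.
Profit order: E=61 I=55 C=50 J=48 G=31 D=28 B=25 F=24 H=15 A=10
Assign: E→slot 1, I→slot 8, C skipped, J→slot 2, G→slot 5, D skipped, B→slot 6, F→slot 7, H→slot 4, A→slot 3.
Slots: [1:E] [2:J] [3:A] [4:H] [5:G] [6:B] [7:F] [8:I]
Profit = 61 + 48 + 10 + 15 + 31 + 25 + 24 + 55 = 269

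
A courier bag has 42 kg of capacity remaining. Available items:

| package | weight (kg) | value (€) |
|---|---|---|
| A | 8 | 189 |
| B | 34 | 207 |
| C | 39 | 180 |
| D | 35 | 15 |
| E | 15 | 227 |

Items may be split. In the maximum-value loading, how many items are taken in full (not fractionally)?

2

Ratios (sorted): A 23.62, E 15.13, B 6.09, C 4.62, D 0.43
take A (8 @ 189); take E (15 @ 227); take 19/34 of B → 115.68. Capacity used 42/42.
2 item(s) taken whole; one partial (take 19/34 of B).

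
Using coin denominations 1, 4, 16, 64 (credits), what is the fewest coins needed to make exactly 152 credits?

5

152 − 2×64→24 − 1×16→8 − 2×4→0
Total coins = 2 + 1 + 2 = 5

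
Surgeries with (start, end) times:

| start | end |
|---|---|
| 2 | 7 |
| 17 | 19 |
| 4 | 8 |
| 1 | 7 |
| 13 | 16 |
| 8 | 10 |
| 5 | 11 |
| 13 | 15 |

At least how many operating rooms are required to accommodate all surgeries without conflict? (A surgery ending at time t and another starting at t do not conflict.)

Events (time:±→running): 1:+→1 2:+→2 4:+→3 5:+→4 … peak 4.

4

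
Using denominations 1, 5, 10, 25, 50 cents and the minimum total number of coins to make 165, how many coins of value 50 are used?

Use the largest denomination that fits, subtract, and repeat.
165 − 3×50→15 − 1×10→5 − 1×5→0
Count of 50: 3

3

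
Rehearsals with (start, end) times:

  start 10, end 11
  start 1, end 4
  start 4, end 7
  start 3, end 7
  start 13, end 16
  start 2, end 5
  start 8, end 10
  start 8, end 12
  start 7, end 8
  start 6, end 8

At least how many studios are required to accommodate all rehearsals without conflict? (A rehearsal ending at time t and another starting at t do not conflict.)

Count concurrent intervals with a sweep; the peak is the room count.
Events (time:±→running): 1:+→1 2:+→2 3:+→3 … peak 3.

3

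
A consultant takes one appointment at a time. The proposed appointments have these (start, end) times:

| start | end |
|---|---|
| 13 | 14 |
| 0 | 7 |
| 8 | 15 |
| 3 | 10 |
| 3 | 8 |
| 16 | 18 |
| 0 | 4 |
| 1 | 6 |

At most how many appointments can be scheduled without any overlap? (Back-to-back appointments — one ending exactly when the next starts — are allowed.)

Sort by end time and greedily take each interval whose start is ≥ the last chosen end.
By end time: (0,4), (1,6), (0,7), (3,8), (3,10), (13,14), (8,15), (16,18).
Pick (0,4); next start ≥ 4 → (13,14); next start ≥ 14 → (16,18).
Selected 3 appointments.

3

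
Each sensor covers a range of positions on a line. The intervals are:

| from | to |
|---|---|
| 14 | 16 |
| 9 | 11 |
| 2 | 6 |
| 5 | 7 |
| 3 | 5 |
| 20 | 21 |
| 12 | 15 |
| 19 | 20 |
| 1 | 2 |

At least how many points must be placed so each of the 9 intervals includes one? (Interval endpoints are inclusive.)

Sorted: [1,2] [3,5] [2,6] [5,7] [9,11] [12,15] [14,16] [19,20] [20,21]
{[1,2]} hit by 2; {[3,5],[2,6],[5,7]} hit by 5; {[9,11]} hit by 11; {[12,15],[14,16]} hit by 15; {[19,20],[20,21]} hit by 20.
Points: 2, 5, 11, 15, 20 (5 total).

5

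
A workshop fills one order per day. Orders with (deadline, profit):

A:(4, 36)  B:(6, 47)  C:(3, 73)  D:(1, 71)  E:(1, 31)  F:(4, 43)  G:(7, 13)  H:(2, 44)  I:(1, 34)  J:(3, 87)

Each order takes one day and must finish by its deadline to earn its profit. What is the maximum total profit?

Sort by profit descending; place each in the latest free slot ≤ its deadline.
By profit: J(d3,87), C(d3,73), D(d1,71), B(d6,47), H(d2,44), F(d4,43), A(d4,36), I(d1,34), E(d1,31), G(d7,13)
J→slot 3; C→slot 2; D→slot 1; B→slot 6; H skipped; F→slot 4; A skipped; I skipped; E skipped; G→slot 7.
Profit = 71 + 73 + 87 + 43 + 47 + 13 = 334

334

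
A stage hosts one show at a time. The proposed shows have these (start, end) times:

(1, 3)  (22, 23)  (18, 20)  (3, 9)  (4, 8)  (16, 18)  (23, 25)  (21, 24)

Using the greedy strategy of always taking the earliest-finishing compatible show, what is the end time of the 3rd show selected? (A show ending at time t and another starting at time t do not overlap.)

Order by finish time; keep every interval that doesn't clash with the previous kept one.
Sorted by end: (1,3)  (4,8)  (3,9)  (16,18)  (18,20)  (22,23)  (21,24)  (23,25)
take (1,3); take (4,8); skip (3,9); take (16,18); take (18,20); take (22,23); skip (21,24); take (23,25).
Selected: (1,3) (4,8) (16,18) (18,20) (22,23) (23,25)

18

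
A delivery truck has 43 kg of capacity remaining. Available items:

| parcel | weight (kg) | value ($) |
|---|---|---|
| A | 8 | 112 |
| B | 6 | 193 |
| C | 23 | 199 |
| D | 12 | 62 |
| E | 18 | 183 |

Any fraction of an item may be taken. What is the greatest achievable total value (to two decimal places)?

Greedy by value/weight ratio, highest first.
Ratios (sorted): B 32.17, A 14.00, E 10.17, C 8.65, D 5.17
take B (6 @ 193); take A (8 @ 112); take E (18 @ 183); take 11/23 of C → 95.17. Capacity used 43/43.
Total value = 583.17

583.17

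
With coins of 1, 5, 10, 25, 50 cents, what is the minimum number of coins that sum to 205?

5

205 = 4×50 + 1×5
Total coins = 4 + 1 = 5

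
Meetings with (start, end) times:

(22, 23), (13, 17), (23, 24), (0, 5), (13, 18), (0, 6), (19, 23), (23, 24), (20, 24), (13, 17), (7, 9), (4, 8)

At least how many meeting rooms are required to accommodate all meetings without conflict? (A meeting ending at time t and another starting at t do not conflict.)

3

Events (time:±→running): 0:+→1 0:+→2 4:+→3 … peak 3.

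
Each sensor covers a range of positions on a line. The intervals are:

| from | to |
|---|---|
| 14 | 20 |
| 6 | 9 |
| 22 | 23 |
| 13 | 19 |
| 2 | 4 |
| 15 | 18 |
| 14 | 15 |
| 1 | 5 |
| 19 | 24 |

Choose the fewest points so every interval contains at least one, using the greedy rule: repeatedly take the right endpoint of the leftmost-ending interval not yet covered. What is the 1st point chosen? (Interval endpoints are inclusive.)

Sort by right endpoint; whenever an interval is uncovered, place a point at its right end.
By right end: [2,4]  [1,5]  [6,9]  [14,15]  [15,18]  [13,19]  [14,20]  [22,23]  [19,24]
[2,4] uncovered → point at 4; [6,9] uncovered → point at 9; [14,15] uncovered → point at 15; [22,23] uncovered → point at 23.
Points: 4, 9, 15, 23 (4 total).

4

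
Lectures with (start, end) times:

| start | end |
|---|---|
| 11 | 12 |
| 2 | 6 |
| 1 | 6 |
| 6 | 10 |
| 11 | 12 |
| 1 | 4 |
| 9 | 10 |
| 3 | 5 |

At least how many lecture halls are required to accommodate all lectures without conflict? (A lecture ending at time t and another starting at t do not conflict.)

Events (time:±→running): 1:+→1 1:+→2 2:+→3 3:+→4 … peak 4.

4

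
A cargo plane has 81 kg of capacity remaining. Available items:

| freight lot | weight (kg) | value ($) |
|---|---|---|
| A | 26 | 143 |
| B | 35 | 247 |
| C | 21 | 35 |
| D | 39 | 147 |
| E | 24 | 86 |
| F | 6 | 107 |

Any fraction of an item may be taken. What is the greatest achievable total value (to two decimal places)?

549.77

Greedy by value/weight ratio, highest first.
Order: F (107/6=17.83) > B (247/35=7.06) > A (143/26=5.50) > D (147/39=3.77) > E (86/24=3.58) > C (35/21=1.67)
Fill: take F (6 @ 107) → take B (35 @ 247) → take A (26 @ 143) → take 14/39 of D → 52.77; 81/81 used.
Total value = 549.77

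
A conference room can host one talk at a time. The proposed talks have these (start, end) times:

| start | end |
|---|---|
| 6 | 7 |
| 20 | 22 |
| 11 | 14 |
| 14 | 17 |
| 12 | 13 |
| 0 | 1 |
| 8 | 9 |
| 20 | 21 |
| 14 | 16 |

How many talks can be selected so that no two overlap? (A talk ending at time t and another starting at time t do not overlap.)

Order by finish time; keep every interval that doesn't clash with the previous kept one.
By end time: (0,1), (6,7), (8,9), (12,13), (11,14), (14,16), (14,17), (20,21), (20,22).
Pick (0,1); next start ≥ 1 → (6,7); next start ≥ 7 → (8,9); next start ≥ 9 → (12,13); next start ≥ 13 → (14,16); next start ≥ 16 → (20,21).
Selected 6 talks.

6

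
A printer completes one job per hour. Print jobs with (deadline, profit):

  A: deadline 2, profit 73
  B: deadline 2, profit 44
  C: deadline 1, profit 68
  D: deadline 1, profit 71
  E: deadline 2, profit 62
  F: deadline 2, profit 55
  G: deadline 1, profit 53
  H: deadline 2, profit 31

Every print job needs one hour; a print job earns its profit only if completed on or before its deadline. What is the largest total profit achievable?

Profit order: A=73 D=71 C=68 E=62 F=55 G=53 B=44 H=31
Assign: A→slot 2, D→slot 1, C skipped, E skipped, F skipped, G skipped, B skipped, H skipped.
Slots: [1:D] [2:A]
Profit = 71 + 73 = 144

144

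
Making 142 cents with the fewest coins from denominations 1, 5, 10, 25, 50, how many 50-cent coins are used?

Use the largest denomination that fits, subtract, and repeat.
142 = 2×50 + 1×25 + 1×10 + 1×5 + 2×1
Count of 50: 2

2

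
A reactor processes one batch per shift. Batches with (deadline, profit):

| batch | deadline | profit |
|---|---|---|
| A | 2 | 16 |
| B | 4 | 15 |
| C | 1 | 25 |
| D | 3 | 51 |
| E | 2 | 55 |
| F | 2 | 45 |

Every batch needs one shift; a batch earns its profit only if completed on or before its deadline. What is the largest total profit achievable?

Take jobs in profit order; each goes to the latest open slot no later than its deadline.
Profit order: E=55 D=51 F=45 C=25 A=16 B=15
Assign: E→slot 2, D→slot 3, F→slot 1, C skipped, A skipped, B→slot 4.
Slots: [1:F] [2:E] [3:D] [4:B]
Profit = 45 + 55 + 51 + 15 = 166

166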